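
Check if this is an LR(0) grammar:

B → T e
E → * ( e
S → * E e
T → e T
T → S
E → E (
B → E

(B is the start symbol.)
No. Shift-reduce conflict between [B → E .] and [E → E . (]

Augment with B' → B and build the canonical LR(0) collection (I0 = CLOSURE({[B' → . B]}), then GOTO on every symbol after a dot until no new states appear). It has 16 states:
  I0: { [B → . E], [B → . T e], [B' → . B], [E → . * ( e], [E → . E (], [S → . * E e], [T → . S], [T → . e T] }  — shift
  I1: { [E → * . ( e], [E → . * ( e], [E → . E (], [S → * . E e] }  — shift
  I2: { [B' → B .] }  — accept
  I3: { [B → E .], [E → E . (] }  — shift, reduce
  I4: { [T → S .] }  — reduce
  I5: { [B → T . e] }  — shift
  I6: { [S → . * E e], [T → . S], [T → . e T], [T → e . T] }  — shift
  I7: { [E → . * ( e], [E → . E (], [S → * . E e] }  — shift
  I8: { [T → e T .] }  — reduce
  I9: { [E → * . ( e] }  — shift
  I10: { [E → E . (], [S → * E . e] }  — shift
  I11: { [E → E ( .] }  — reduce
  I12: { [S → * E e .] }  — reduce
  I13: { [E → * ( . e] }  — shift
  I14: { [E → * ( e .] }  — reduce
  I15: { [B → T e .] }  — reduce

Conflict in state I3:
  Shift-reduce conflict between [B → E .] and [E → E . (]
So the grammar is NOT LR(0).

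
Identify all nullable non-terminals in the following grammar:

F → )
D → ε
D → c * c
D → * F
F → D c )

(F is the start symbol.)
A non-terminal is nullable if it can derive ε (the empty string): either it has an ε-production, or it has a production whose right-hand side consists entirely of nullable non-terminals.

ε-productions: D → ε
So D is immediately nullable.
No further non-terminal can be added: every production for the remaining non-terminals contains a terminal or a non-nullable non-terminal.
Nullable = { 'D' }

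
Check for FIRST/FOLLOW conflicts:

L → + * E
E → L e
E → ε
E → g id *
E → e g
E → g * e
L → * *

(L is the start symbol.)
Nullable non-terminals: E.
FIRST sets used below: FIRST(L) = { '*', '+' }

E: nullable alternative(s) E → ε; FOLLOW(E) = { $, 'e' }
  E → L e: FIRST \ {ε} = { '*', '+' } — disjoint from FOLLOW(E)
  E → ε: FIRST \ {ε} = { } — this is the only nullable alternative, skip
  E → g id *: FIRST \ {ε} = { 'g' } — disjoint from FOLLOW(E)
  E → e g: FIRST \ {ε} = { 'e' } — overlaps FOLLOW(E) on { 'e' }: CONFLICT
  E → g * e: FIRST \ {ε} = { 'g' } — disjoint from FOLLOW(E)

L has no nullable alternative, so no FIRST/FOLLOW check is needed there.

So the grammar has 1 FIRST/FOLLOW conflict (marked CONFLICT above).

Answer: Yes. E → e g with FOLLOW(E) on { 'e' }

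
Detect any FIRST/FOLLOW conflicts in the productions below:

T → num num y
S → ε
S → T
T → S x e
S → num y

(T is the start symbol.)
Nullable non-terminals: S.
FIRST sets used below: FIRST(T) = { 'num', 'x' }

S: nullable alternative(s) S → ε; FOLLOW(S) = { 'x' }
  S → ε: FIRST \ {ε} = { } — this is the only nullable alternative, skip
  S → T: FIRST \ {ε} = { 'num', 'x' } — overlaps FOLLOW(S) on { 'x' }: CONFLICT
  S → num y: FIRST \ {ε} = { 'num' } — disjoint from FOLLOW(S)

T has no nullable alternative, so no FIRST/FOLLOW check is needed there.

So the grammar has 1 FIRST/FOLLOW conflict (marked CONFLICT above).

Answer: Yes. S → T with FOLLOW(S) on { 'x' }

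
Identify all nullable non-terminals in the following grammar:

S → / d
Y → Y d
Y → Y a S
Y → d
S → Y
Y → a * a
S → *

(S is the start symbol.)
A non-terminal is nullable if it can derive ε (the empty string): either it has an ε-production, or it has a production whose right-hand side consists entirely of nullable non-terminals.

There are no ε-productions, so no non-terminal can derive ε.
No non-terminals are nullable.

Answer: None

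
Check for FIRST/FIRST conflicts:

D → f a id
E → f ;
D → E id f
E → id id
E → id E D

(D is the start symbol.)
A FIRST/FIRST conflict occurs when two productions N → α and N → β for the same non-terminal have FIRST(α) ∩ FIRST(β) ≠ ∅ (with ε ∈ FIRST of a nullable right-hand side, so two nullable alternatives also conflict).

FIRST sets of the non-terminals at (or reachable through a nullable prefix from) the front of some alternative:
  FIRST(E) = { 'f', 'id' }

Productions for D:
  D → f a id: FIRST = { 'f' }
  D → E id f: FIRST = { 'f', 'id' }
Productions for E:
  E → f ;: FIRST = { 'f' }
  E → id id: FIRST = { 'id' }
  E → id E D: FIRST = { 'id' }

Conflict for D: D → f a id and D → E id f
  Overlap: { 'f' }
Conflict for E: E → id id and E → id E D
  Overlap: { 'id' }

Answer: Yes. D → f a id / D → E id f on { 'f' }; E → id id / E → id E D on { 'id' }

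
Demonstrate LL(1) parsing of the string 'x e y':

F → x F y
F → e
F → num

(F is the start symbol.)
LL(1) parsing maintains a stack (initially the start symbol over $) and the input. At each step: if the stack top is a terminal, match it against the current input token; if it is a non-terminal N, replace it with the RHS of M[N, lookahead] (the unique production whose predict set contains the lookahead).

Stack is shown with the top on the left.

Stack    Input    Action
------------------------
F $      x e y $  output F → x F y
x F y $  x e y $  match 'x'
F y $    e y $    output F → e
e y $    e y $    match 'e'
y $      y $      match 'y'
$        $        accept

The string is accepted.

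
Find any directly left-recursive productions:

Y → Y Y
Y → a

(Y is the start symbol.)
Y → Y Y: LEFT RECURSIVE (starts with Y)
Y → a: starts with a

The grammar has direct left recursion on: Y.

Answer: Yes, Y is left-recursive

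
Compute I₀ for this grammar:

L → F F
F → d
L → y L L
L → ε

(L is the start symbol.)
First, augment the grammar with L' → L
I₀ = CLOSURE({ [L' → . L] }):
  [L' → . L] has the dot before L: add [L → . F F], [L → . y L L], [L → .]
  [L → . F F] has the dot before F: add [F → . d]
No further items can be added.

I₀ = { [F → . d], [L → . F F], [L → . y L L], [L → .], [L' → . L] }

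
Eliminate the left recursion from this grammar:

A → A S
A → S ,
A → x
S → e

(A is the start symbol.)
A → S , A'
A → x A'
A' → S A'
A' → ε
S → e

A is directly left-recursive. The standard transformation for
  A → A α₁ | ... | A α_m | β₁ | ... | β_n
is
  A  → β₁ A' | ... | β_n A'
  A' → α₁ A' | ... | α_m A' | ε

A → S , becomes A → S , A'
A → x becomes A → x A'
A → A S becomes A' → S A'
Add A' → ε

Productions for other non-terminals are unchanged:
  S → e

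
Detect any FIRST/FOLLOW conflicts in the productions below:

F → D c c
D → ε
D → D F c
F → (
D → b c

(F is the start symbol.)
Yes. D → D F c with FOLLOW(D) on { '(', 'b', 'c' }; D → b c with FOLLOW(D) on { 'b' }

A FIRST/FOLLOW conflict occurs when a non-terminal N has a nullable alternative N → β (β ⇒* ε) and another alternative N → α with FIRST(α) ∩ FOLLOW(N) ≠ ∅: on such a lookahead the parser cannot decide between expanding α and letting N vanish via β.

Nullable non-terminals: D.
FIRST sets used below: FIRST(D) = { '(', 'b', 'c', ε }, FIRST(F) = { '(', 'b', 'c' }

D: nullable alternative(s) D → ε; FOLLOW(D) = { '(', 'b', 'c' }
  D → ε: FIRST \ {ε} = { } — this is the only nullable alternative, skip
  D → D F c: FIRST \ {ε} = { '(', 'b', 'c' } — overlaps FOLLOW(D) on { '(', 'b', 'c' }: CONFLICT
  D → b c: FIRST \ {ε} = { 'b' } — overlaps FOLLOW(D) on { 'b' }: CONFLICT

F has no nullable alternative, so no FIRST/FOLLOW check is needed there.

So the grammar has 2 FIRST/FOLLOW conflicts (marked CONFLICT above).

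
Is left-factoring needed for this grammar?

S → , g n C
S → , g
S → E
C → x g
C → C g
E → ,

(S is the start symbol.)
Yes, S has productions with common prefix ', g'

Left-factoring is needed when two productions for the same non-terminal
share a common prefix on the right-hand side.

Productions for S:
  S → , g n C
  S → , g
  S → E
Productions for C:
  C → x g
  C → C g

Found common prefix ', g' in productions for S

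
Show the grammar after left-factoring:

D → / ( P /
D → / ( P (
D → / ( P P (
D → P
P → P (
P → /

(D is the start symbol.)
D → / ( P D'
D' → /
D' → (
D' → P (
D → P
P → P (
P → /

Left-factoring transforms A → αβ₁ | αβ₂ into A → αA' and A' → β₁ | β₂
(α is the longest common prefix among the alternatives). Repeat until
no nonterminal has two alternatives with a common prefix.

Round 1: D has alternatives sharing prefix '/ ( P'. Introduce D': D → / ( P D'
  Add: D' → /
  Add: D' → (
  Add: D' → P (

No remaining common prefixes — done.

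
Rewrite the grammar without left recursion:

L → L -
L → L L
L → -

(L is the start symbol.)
L → - L'
L' → - L'
L' → L L'
L' → ε

L is directly left-recursive. The standard transformation for
  A → A α₁ | ... | A α_m | β₁ | ... | β_n
is
  A  → β₁ A' | ... | β_n A'
  A' → α₁ A' | ... | α_m A' | ε

L → - becomes L → - L'
L → L - becomes L' → - L'
L → L L becomes L' → L L'
Add L' → ε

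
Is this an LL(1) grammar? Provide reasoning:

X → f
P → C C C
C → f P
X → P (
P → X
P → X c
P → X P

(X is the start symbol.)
A grammar is LL(1) if for each non-terminal N with multiple productions, the predict sets of those productions are pairwise disjoint, where PREDICT(N → α) = (FIRST(α) \ {ε}) ∪ (FOLLOW(N) if α ⇒* ε).

Relevant sets:
  FIRST(P) = { 'f' }
  FIRST(C) = { 'f' }
  FIRST(X) = { 'f' }

For X:
  PREDICT(X → f) = { 'f' }
  PREDICT(X → P '(') = { 'f' }
For P:
  PREDICT(P → C C C) = { 'f' }
  PREDICT(P → X) = { 'f' }
  PREDICT(P → X c) = { 'f' }
  PREDICT(P → X P) = { 'f' }
C has a single production, so nothing to check there.

Conflict found: Predict set conflict for X: { 'f' }
The grammar is NOT LL(1).

Answer: No. Predict set conflict for X: { 'f' }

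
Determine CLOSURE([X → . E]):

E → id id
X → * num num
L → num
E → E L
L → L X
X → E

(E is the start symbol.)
{ [E → . E L], [E → . id id], [X → . E] }

Start with: [X → . E]
  [X → . E] has the dot before E: add [E → . id id], [E → . E L]
No further items can be added.

CLOSURE = { [E → . E L], [E → . id id], [X → . E] }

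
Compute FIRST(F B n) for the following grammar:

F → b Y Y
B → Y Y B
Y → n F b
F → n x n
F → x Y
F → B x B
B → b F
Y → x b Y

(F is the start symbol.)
{ 'b', 'n', 'x' }

FIRST sets of the non-terminals involved (from the grammar, by fixed-point iteration):
  FIRST(F) = { 'b', 'n', 'x' }

To compute FIRST(F B n), process the symbols left to right:
Symbol F is a non-terminal. Add FIRST(F) \ {ε} = { 'b', 'n', 'x' }
F is not nullable (ε ∉ FIRST(F)), so stop here.
FIRST(F B n) = { 'b', 'n', 'x' }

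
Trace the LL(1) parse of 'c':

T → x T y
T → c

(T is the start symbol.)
Stack is shown with the top on the left.

Stack  Input  Action
--------------------
T $    c $    output T → c
c $    c $    match 'c'
$      $      accept

The string is accepted.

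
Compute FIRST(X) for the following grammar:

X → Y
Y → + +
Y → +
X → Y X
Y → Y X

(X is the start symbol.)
To compute FIRST(X), examine every production with X on the left-hand side, reading each right-hand side left to right until a non-nullable symbol is reached.

FIRST sets of the other non-terminals involved (by the same procedure, iterated to a fixed point):
  FIRST(Y) = { '+' }

From X → Y:
  - Y is a non-terminal: add FIRST(Y) \ {ε} = { '+' }
    Y is not nullable, so stop
From X → Y X:
  - Y is a non-terminal: add FIRST(Y) \ {ε} = { '+' }
    Y is not nullable, so stop

Collecting: FIRST(X) = { '+' }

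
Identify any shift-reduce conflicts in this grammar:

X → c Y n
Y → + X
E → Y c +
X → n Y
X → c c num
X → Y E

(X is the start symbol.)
A shift-reduce conflict occurs when an LR(0) state has both:
  - a complete (reduce) item [A → α .] (dot at the end), and
  - a shift item [B → β . c γ] (dot before a terminal).

Augment with X' → X and build the canonical LR(0) collection (I0 = CLOSURE({[X' → . X]}), then GOTO on every symbol after a dot until no new states appear). It has 16 states:
  I0: { [X → . Y E], [X → . c Y n], [X → . c c num], [X → . n Y], [X' → . X], [Y → . + X] }  — shift
  I1: { [X → . Y E], [X → . c Y n], [X → . c c num], [X → . n Y], [Y → + . X], [Y → . + X] }  — shift
  I2: { [X' → X .] }  — accept
  I3: { [E → . Y c +], [X → Y . E], [Y → . + X] }  — shift
  I4: { [X → c . Y n], [X → c . c num], [Y → . + X] }  — shift
  I5: { [X → n . Y], [Y → . + X] }  — shift
  I6: { [X → n Y .] }  — reduce
  I7: { [X → c Y . n] }  — shift
  I8: { [X → c c . num] }  — shift
  I9: { [X → c c num .] }  — reduce
  I10: { [X → c Y n .] }  — reduce
  I11: { [X → Y E .] }  — reduce
  I12: { [E → Y . c +] }  — shift
  I13: { [E → Y c . +] }  — shift
  I14: { [E → Y c + .] }  — reduce
  I15: { [Y → + X .] }  — reduce

No state contains both a complete item and a shift item.

Answer: No shift-reduce conflicts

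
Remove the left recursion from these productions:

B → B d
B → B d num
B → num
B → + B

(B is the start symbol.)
B is directly left-recursive. The standard transformation for
  A → A α₁ | ... | A α_m | β₁ | ... | β_n
is
  A  → β₁ A' | ... | β_n A'
  A' → α₁ A' | ... | α_m A' | ε

B → num becomes B → num B'
B → + B becomes B → + B B'
B → B d becomes B' → d B'
B → B d num becomes B' → d num B'
Add B' → ε

Resulting grammar:
B → num B'
B → + B B'
B' → d B'
B' → d num B'
B' → ε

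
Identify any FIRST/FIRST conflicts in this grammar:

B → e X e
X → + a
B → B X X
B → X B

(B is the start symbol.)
Yes. B → e X e / B → B X X on { 'e' }; B → B X X / B → X B on { '+' }

A FIRST/FIRST conflict occurs when two productions N → α and N → β for the same non-terminal have FIRST(α) ∩ FIRST(β) ≠ ∅ (with ε ∈ FIRST of a nullable right-hand side, so two nullable alternatives also conflict).

FIRST sets of the non-terminals at (or reachable through a nullable prefix from) the front of some alternative:
  FIRST(B) = { '+', 'e' }
  FIRST(X) = { '+' }

Productions for B:
  B → e X e: FIRST = { 'e' }
  B → B X X: FIRST = { '+', 'e' }
  B → X B: FIRST = { '+' }
X has only one production, so no FIRST/FIRST conflict is possible there.

Conflict for B: B → e X e and B → B X X
  Overlap: { 'e' }
Conflict for B: B → B X X and B → X B
  Overlap: { '+' }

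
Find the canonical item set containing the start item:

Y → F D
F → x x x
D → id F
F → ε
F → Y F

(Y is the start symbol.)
{ [F → . Y F], [F → . x x x], [F → .], [Y → . F D], [Y' → . Y] }

First, augment the grammar with Y' → Y
I₀ = CLOSURE({ [Y' → . Y] }):
  [Y' → . Y] has the dot before Y: add [Y → . F D]
  [Y → . F D] has the dot before F: add [F → . x x x], [F → .], [F → . Y F]
No further items can be added.

I₀ = { [F → . Y F], [F → . x x x], [F → .], [Y → . F D], [Y' → . Y] }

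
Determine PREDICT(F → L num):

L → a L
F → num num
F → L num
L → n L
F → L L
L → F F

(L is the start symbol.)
PREDICT(F → L num) = (FIRST(RHS) \ {ε}) ∪ (FOLLOW(F) if ε ∈ FIRST(RHS), i.e. RHS ⇒* ε)
FIRST(L) = { 'a', 'n', 'num' }
FIRST(L num) = { 'a', 'n', 'num' }
ε ∉ FIRST(L num), so FOLLOW(F) is not added.
PREDICT(F → L num) = { 'a', 'n', 'num' }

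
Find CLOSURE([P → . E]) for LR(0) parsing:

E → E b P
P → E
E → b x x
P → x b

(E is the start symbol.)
{ [E → . E b P], [E → . b x x], [P → . E] }

To compute CLOSURE, for each item [A → α.Bβ] where B is a non-terminal, add [B → .γ] for all productions B → γ; repeat for the newly added items until nothing changes.

Start with: [P → . E]
  [P → . E] has the dot before E: add [E → . E b P], [E → . b x x]
No further items can be added.

CLOSURE = { [E → . E b P], [E → . b x x], [P → . E] }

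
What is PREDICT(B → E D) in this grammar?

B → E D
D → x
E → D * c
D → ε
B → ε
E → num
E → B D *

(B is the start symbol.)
{ '*', 'num', 'x' }

PREDICT(B → E D) = (FIRST(RHS) \ {ε}) ∪ (FOLLOW(B) if ε ∈ FIRST(RHS), i.e. RHS ⇒* ε)
FIRST(E) = { '*', 'num', 'x' }
FIRST(E D) = { '*', 'num', 'x' }
ε ∉ FIRST(E D), so FOLLOW(B) is not added.
PREDICT(B → E D) = { '*', 'num', 'x' }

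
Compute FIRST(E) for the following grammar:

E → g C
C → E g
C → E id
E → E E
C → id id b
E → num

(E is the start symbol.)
{ 'g', 'num' }

To compute FIRST(E), examine every production with E on the left-hand side, reading each right-hand side left to right until a non-nullable symbol is reached.

From E → g C:
  - g is a terminal: add 'g' and stop
From E → E E:
  - E is the symbol being defined: contributes nothing new
    E is not nullable, so stop
From E → num:
  - num is a terminal: add 'num' and stop

Collecting: FIRST(E) = { 'g', 'num' }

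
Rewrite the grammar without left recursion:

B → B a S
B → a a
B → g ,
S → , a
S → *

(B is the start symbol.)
B is directly left-recursive. The standard transformation for
  A → A α₁ | ... | A α_m | β₁ | ... | β_n
is
  A  → β₁ A' | ... | β_n A'
  A' → α₁ A' | ... | α_m A' | ε

B → a a becomes B → a a B'
B → g , becomes B → g , B'
B → B a S becomes B' → a S B'
Add B' → ε

Productions for other non-terminals are unchanged:
  S → , a
  S → *

Resulting grammar:
B → a a B'
B → g , B'
B' → a S B'
B' → ε
S → , a
S → *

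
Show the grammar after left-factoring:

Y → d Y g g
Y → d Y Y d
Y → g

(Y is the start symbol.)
Y → d Y Y'
Y' → g g
Y' → Y d
Y → g

Left-factoring transforms A → αβ₁ | αβ₂ into A → αA' and A' → β₁ | β₂
(α is the longest common prefix among the alternatives). Repeat until
no nonterminal has two alternatives with a common prefix.

Round 1: Y has alternatives sharing prefix 'd Y'. Introduce Y': Y → d Y Y'
  Add: Y' → g g
  Add: Y' → Y d

No remaining common prefixes — done.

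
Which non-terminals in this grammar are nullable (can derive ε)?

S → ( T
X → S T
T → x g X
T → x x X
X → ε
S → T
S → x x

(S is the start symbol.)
{ 'X' }

ε-productions: X → ε
So X is immediately nullable.
No further non-terminal can be added: every production for the remaining non-terminals contains a terminal or a non-nullable non-terminal.
Nullable = { 'X' }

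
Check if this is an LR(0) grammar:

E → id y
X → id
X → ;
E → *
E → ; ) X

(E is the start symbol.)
A grammar is LR(0) if no state in the canonical LR(0) collection has:
  - both a shift item (dot before a terminal) and a complete item (shift-reduce conflict), or
  - two or more complete items (reduce-reduce conflict; the accept item [E' → E .] counts as a complete item here).

Augment with E' → E and build the canonical LR(0) collection (I0 = CLOSURE({[E' → . E]}), then GOTO on every symbol after a dot until no new states appear). It has 10 states:
  I0: { [E → . *], [E → . ; ) X], [E → . id y], [E' → . E] }  — shift
  I1: { [E → * .] }  — reduce
  I2: { [E → ; . ) X] }  — shift
  I3: { [E' → E .] }  — accept
  I4: { [E → id . y] }  — shift
  I5: { [E → id y .] }  — reduce
  I6: { [E → ; ) . X], [X → . ;], [X → . id] }  — shift
  I7: { [X → ; .] }  — reduce
  I8: { [E → ; ) X .] }  — reduce
  I9: { [X → id .] }  — reduce

Every state is either a pure shift/goto state or contains exactly one complete item and nothing to shift — no conflicts. The grammar is LR(0).

Answer: Yes, the grammar is LR(0)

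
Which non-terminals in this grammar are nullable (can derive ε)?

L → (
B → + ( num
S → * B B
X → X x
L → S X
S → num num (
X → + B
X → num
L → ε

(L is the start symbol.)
ε-productions: L → ε
So L is immediately nullable.
No further non-terminal can be added: every production for the remaining non-terminals contains a terminal or a non-nullable non-terminal.
Nullable = { 'L' }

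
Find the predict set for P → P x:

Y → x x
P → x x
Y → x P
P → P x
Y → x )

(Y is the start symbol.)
PREDICT(P → P x) = (FIRST(RHS) \ {ε}) ∪ (FOLLOW(P) if ε ∈ FIRST(RHS), i.e. RHS ⇒* ε)
FIRST(P) = { 'x' }
FIRST(P x) = { 'x' }
ε ∉ FIRST(P x), so FOLLOW(P) is not added.
PREDICT(P → P x) = { 'x' }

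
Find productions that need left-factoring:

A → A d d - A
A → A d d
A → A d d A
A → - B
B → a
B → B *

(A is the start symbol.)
Left-factoring is needed when two productions for the same non-terminal
share a common prefix on the right-hand side.

Productions for A:
  A → A d d - A
  A → A d d
  A → A d d A
  A → - B
Productions for B:
  B → a
  B → B *

Found common prefix 'A d d' in productions for A

Answer: Yes, A has productions with common prefix 'A d d'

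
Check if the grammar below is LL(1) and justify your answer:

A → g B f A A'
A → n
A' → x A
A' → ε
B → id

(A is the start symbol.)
No. Predict set conflict for A': { 'x' }

Relevant sets:
  FOLLOW(A') = { $, 'x' }

For A:
  PREDICT(A → g B f A A') = { 'g' }
  PREDICT(A → n) = { 'n' }
For A':
  PREDICT(A' → x A) = { 'x' }
  PREDICT(A' → ε) = { $, 'x' }
B has a single production, so nothing to check there.

Conflict found: Predict set conflict for A': { 'x' }
The grammar is NOT LL(1).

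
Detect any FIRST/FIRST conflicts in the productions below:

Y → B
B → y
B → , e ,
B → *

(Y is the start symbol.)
No FIRST/FIRST conflicts.

A FIRST/FIRST conflict occurs when two productions N → α and N → β for the same non-terminal have FIRST(α) ∩ FIRST(β) ≠ ∅ (with ε ∈ FIRST of a nullable right-hand side, so two nullable alternatives also conflict).

Productions for B:
  B → y: FIRST = { 'y' }
  B → , e ,: FIRST = { ',' }
  B → *: FIRST = { '*' }
Y has only one production, so no FIRST/FIRST conflict is possible there.

All alternatives of each non-terminal have pairwise disjoint FIRST sets.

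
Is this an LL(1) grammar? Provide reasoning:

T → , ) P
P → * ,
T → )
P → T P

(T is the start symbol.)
Yes, the grammar is LL(1).

Relevant sets:
  FIRST(T) = { ')', ',' }

For T:
  PREDICT(T → ',' ')' P) = { ',' }
  PREDICT(T → ')') = { ')' }
For P:
  PREDICT(P → '*' ',') = { '*' }
  PREDICT(P → T P) = { ')', ',' }

All predict sets are disjoint. The grammar IS LL(1).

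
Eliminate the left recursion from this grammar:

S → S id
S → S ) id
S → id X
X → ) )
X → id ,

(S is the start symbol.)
S is directly left-recursive. The standard transformation for
  A → A α₁ | ... | A α_m | β₁ | ... | β_n
is
  A  → β₁ A' | ... | β_n A'
  A' → α₁ A' | ... | α_m A' | ε

S → id X becomes S → id X S'
S → S id becomes S' → id S'
S → S ) id becomes S' → ) id S'
Add S' → ε

Productions for other non-terminals are unchanged:
  X → ) )
  X → id ,

Resulting grammar:
S → id X S'
S' → id S'
S' → ) id S'
S' → ε
X → ) )
X → id ,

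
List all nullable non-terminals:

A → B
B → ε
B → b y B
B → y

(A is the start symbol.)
{ 'A', 'B' }

A non-terminal is nullable if it can derive ε (the empty string): either it has an ε-production, or it has a production whose right-hand side consists entirely of nullable non-terminals.

ε-productions: B → ε
So B is immediately nullable.
A → B: every symbol on the right is nullable, so A is nullable too.
Every non-terminal is now nullable.
Nullable = { 'A', 'B' }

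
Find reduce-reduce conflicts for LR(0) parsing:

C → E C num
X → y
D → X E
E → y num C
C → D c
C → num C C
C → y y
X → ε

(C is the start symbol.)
Augment with C' → C and build the canonical LR(0) collection (I0 = CLOSURE({[C' → . C]}), then GOTO on every symbol after a dot until no new states appear). It has 17 states:
  I0: { [C → . D c], [C → . E C num], [C → . num C C], [C → . y y], [C' → . C], [D → . X E], [E → . y num C], [X → . y], [X → .] }  — shift, reduce
  I1: { [C' → C .] }  — accept
  I2: { [C → D . c] }  — shift
  I3: { [C → . D c], [C → . E C num], [C → . num C C], [C → . y y], [C → E . C num], [D → . X E], [E → . y num C], [X → . y], [X → .] }  — shift, reduce
  I4: { [D → X . E], [E → . y num C] }  — shift
  I5: { [C → . D c], [C → . E C num], [C → . num C C], [C → . y y], [C → num . C C], [D → . X E], [E → . y num C], [X → . y], [X → .] }  — shift, reduce
  I6: { [C → y . y], [E → y . num C], [X → y .] }  — shift, reduce
  I7: { [C → . D c], [C → . E C num], [C → . num C C], [C → . y y], [D → . X E], [E → . y num C], [E → y num . C], [X → . y], [X → .] }  — shift, reduce
  I8: { [C → y y .] }  — reduce
  I9: { [E → y num C .] }  — reduce
  I10: { [C → . D c], [C → . E C num], [C → . num C C], [C → . y y], [C → num C . C], [D → . X E], [E → . y num C], [X → . y], [X → .] }  — shift, reduce
  I11: { [C → num C C .] }  — reduce
  I12: { [D → X E .] }  — reduce
  I13: { [E → y . num C] }  — shift
  I14: { [C → E C . num] }  — shift
  I15: { [C → E C num .] }  — reduce
  I16: { [C → D c .] }  — reduce

No state contains more than one complete item.

Answer: No reduce-reduce conflicts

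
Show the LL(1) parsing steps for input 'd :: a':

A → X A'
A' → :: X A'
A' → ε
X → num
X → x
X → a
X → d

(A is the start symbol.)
LL(1) parsing maintains a stack (initially the start symbol over $) and the input. At each step: if the stack top is a terminal, match it against the current input token; if it is a non-terminal N, replace it with the RHS of M[N, lookahead] (the unique production whose predict set contains the lookahead).

Stack is shown with the top on the left.

Stack      Input     Action
---------------------------
A $        d :: a $  output A → X A'
X A' $     d :: a $  output X → d
d A' $     d :: a $  match 'd'
A' $       :: a $    output A' → :: X A'
:: X A' $  :: a $    match '::'
X A' $     a $       output X → a
a A' $     a $       match 'a'
A' $       $         output A' → ε
$          $         accept

The string is accepted.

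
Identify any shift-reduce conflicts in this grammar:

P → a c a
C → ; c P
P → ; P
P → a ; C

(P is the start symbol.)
No shift-reduce conflicts

A shift-reduce conflict occurs when an LR(0) state has both:
  - a complete (reduce) item [A → α .] (dot at the end), and
  - a shift item [B → β . c γ] (dot before a terminal).

Augment with P' → P and build the canonical LR(0) collection (I0 = CLOSURE({[P' → . P]}), then GOTO on every symbol after a dot until no new states appear). It has 12 states:
  I0: { [P → . ; P], [P → . a ; C], [P → . a c a], [P' → . P] }  — shift
  I1: { [P → . ; P], [P → . a ; C], [P → . a c a], [P → ; . P] }  — shift
  I2: { [P' → P .] }  — accept
  I3: { [P → a . ; C], [P → a . c a] }  — shift
  I4: { [C → . ; c P], [P → a ; . C] }  — shift
  I5: { [P → a c . a] }  — shift
  I6: { [P → a c a .] }  — reduce
  I7: { [C → ; . c P] }  — shift
  I8: { [P → a ; C .] }  — reduce
  I9: { [C → ; c . P], [P → . ; P], [P → . a ; C], [P → . a c a] }  — shift
  I10: { [C → ; c P .] }  — reduce
  I11: { [P → ; P .] }  — reduce

No state contains both a complete item and a shift item.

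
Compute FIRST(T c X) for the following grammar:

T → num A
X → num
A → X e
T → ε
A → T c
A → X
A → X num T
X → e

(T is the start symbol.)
{ 'c', 'num' }

FIRST sets of the non-terminals involved (from the grammar, by fixed-point iteration):
  FIRST(T) = { 'num', ε }

To compute FIRST(T c X), process the symbols left to right:
Symbol T is a non-terminal. Add FIRST(T) \ {ε} = { 'num' }
T is nullable (ε ∈ FIRST(T)), continue to the next symbol.
Symbol c is a terminal. Add 'c' and stop.
FIRST(T c X) = { 'c', 'num' }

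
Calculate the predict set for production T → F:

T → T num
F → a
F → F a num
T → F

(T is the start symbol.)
{ 'a' }

PREDICT(T → F) = (FIRST(RHS) \ {ε}) ∪ (FOLLOW(T) if ε ∈ FIRST(RHS), i.e. RHS ⇒* ε)
FIRST(F) = { 'a' }
FIRST(F) = { 'a' }
ε ∉ FIRST(F), so FOLLOW(T) is not added.
PREDICT(T → F) = { 'a' }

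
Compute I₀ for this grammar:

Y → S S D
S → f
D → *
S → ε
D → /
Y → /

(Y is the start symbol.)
{ [S → . f], [S → .], [Y → . /], [Y → . S S D], [Y' → . Y] }

First, augment the grammar with Y' → Y
I₀ = CLOSURE({ [Y' → . Y] }):
  [Y' → . Y] has the dot before Y: add [Y → . S S D], [Y → . /]
  [Y → . S S D] has the dot before S: add [S → . f], [S → .]
No further items can be added.

I₀ = { [S → . f], [S → .], [Y → . /], [Y → . S S D], [Y' → . Y] }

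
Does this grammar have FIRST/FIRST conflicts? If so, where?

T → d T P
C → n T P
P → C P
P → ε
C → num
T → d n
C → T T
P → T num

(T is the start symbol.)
Yes. T → d T P / T → d n on { 'd' }; P → C P / P → T num on { 'd' }

FIRST sets of the non-terminals at (or reachable through a nullable prefix from) the front of some alternative:
  FIRST(T) = { 'd' }
  FIRST(C) = { 'd', 'n', 'num' }

Productions for T:
  T → d T P: FIRST = { 'd' }
  T → d n: FIRST = { 'd' }
Productions for C:
  C → n T P: FIRST = { 'n' }
  C → num: FIRST = { 'num' }
  C → T T: FIRST = { 'd' }
Productions for P:
  P → C P: FIRST = { 'd', 'n', 'num' }
  P → ε: FIRST = { ε }
  P → T num: FIRST = { 'd' }

Conflict for T: T → d T P and T → d n
  Overlap: { 'd' }
Conflict for P: P → C P and P → T num
  Overlap: { 'd' }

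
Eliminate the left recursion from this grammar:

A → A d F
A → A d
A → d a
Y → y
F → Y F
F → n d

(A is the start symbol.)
A is directly left-recursive. The standard transformation for
  A → A α₁ | ... | A α_m | β₁ | ... | β_n
is
  A  → β₁ A' | ... | β_n A'
  A' → α₁ A' | ... | α_m A' | ε

A → d a becomes A → d a A'
A → A d F becomes A' → d F A'
A → A d becomes A' → d A'
Add A' → ε

Productions for other non-terminals are unchanged:
  Y → y
  F → Y F
  F → n d

Resulting grammar:
A → d a A'
A' → d F A'
A' → d A'
A' → ε
Y → y
F → Y F
F → n d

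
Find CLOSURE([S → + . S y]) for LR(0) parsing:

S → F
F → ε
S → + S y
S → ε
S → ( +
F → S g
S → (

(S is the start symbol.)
{ [F → . S g], [F → .], [S → + . S y], [S → . ( +], [S → . (], [S → . + S y], [S → . F], [S → .] }

To compute CLOSURE, for each item [A → α.Bβ] where B is a non-terminal, add [B → .γ] for all productions B → γ; repeat for the newly added items until nothing changes.

Start with: [S → + . S y]
  [S → + . S y] has the dot before S: add [S → . F], [S → . + S y], [S → .], [S → . ( +], [S → . (]
  [S → . F] has the dot before F: add [F → .], [F → . S g]
No further items can be added.

CLOSURE = { [F → . S g], [F → .], [S → + . S y], [S → . ( +], [S → . (], [S → . + S y], [S → . F], [S → .] }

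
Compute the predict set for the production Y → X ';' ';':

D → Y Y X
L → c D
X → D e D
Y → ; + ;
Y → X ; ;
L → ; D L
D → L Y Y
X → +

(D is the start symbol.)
PREDICT(Y → X ';' ';') = (FIRST(RHS) \ {ε}) ∪ (FOLLOW(Y) if ε ∈ FIRST(RHS), i.e. RHS ⇒* ε)
FIRST(X) = { '+', ';', 'c' }
FIRST(X ';' ';') = { '+', ';', 'c' }
ε ∉ FIRST(X ';' ';'), so FOLLOW(Y) is not added.
PREDICT(Y → X ';' ';') = { '+', ';', 'c' }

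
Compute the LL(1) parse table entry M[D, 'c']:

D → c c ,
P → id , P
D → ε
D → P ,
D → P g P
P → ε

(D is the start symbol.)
D → c c ,

To find M[D, 'c'], we find productions for D where 'c' is in the predict set (PREDICT(N → α) = (FIRST(α) \ {ε}) ∪ (FOLLOW(N) if α ⇒* ε)).

Relevant sets:
  FIRST(P) = { 'id', ε }
  FOLLOW(D) = { $ }

D → c c ,: PREDICT = { 'c' }
  'c' is in predict set, so this production goes in M[D, 'c']
D → ε: PREDICT = { $ }
D → P ,: PREDICT = { ',', 'id' }
D → P g P: PREDICT = { 'g', 'id' }

M[D, 'c'] = D → c c ,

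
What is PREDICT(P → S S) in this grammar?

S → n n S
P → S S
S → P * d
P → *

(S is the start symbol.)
{ '*', 'n' }

PREDICT(P → S S) = (FIRST(RHS) \ {ε}) ∪ (FOLLOW(P) if ε ∈ FIRST(RHS), i.e. RHS ⇒* ε)
FIRST(S) = { '*', 'n' }
FIRST(S S) = { '*', 'n' }
ε ∉ FIRST(S S), so FOLLOW(P) is not added.
PREDICT(P → S S) = { '*', 'n' }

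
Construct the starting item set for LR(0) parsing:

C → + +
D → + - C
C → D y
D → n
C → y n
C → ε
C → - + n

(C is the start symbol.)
{ [C → . + +], [C → . - + n], [C → . D y], [C → . y n], [C → .], [C' → . C], [D → . + - C], [D → . n] }

First, augment the grammar with C' → C
I₀ = CLOSURE({ [C' → . C] }):
  [C' → . C] has the dot before C: add [C → . + +], [C → . D y], [C → . y n], [C → .], [C → . - + n]
  [C → . D y] has the dot before D: add [D → . + - C], [D → . n]
No further items can be added.

I₀ = { [C → . + +], [C → . - + n], [C → . D y], [C → . y n], [C → .], [C' → . C], [D → . + - C], [D → . n] }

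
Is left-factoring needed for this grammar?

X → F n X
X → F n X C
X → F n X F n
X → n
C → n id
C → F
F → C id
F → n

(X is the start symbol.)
Yes, X has productions with common prefix 'F n X'

Left-factoring is needed when two productions for the same non-terminal
share a common prefix on the right-hand side.

Productions for X:
  X → F n X
  X → F n X C
  X → F n X F n
  X → n
Productions for C:
  C → n id
  C → F
Productions for F:
  F → C id
  F → n

Found common prefix 'F n X' in productions for X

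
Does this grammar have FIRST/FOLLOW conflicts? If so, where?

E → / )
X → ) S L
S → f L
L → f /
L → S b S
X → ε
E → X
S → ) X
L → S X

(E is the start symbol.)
Yes. X → ')' S L with FOLLOW(X) on { ')' }

A FIRST/FOLLOW conflict occurs when a non-terminal N has a nullable alternative N → β (β ⇒* ε) and another alternative N → α with FIRST(α) ∩ FOLLOW(N) ≠ ∅: on such a lookahead the parser cannot decide between expanding α and letting N vanish via β.

Nullable non-terminals: E, X.
FIRST sets used below: FIRST(X) = { ')', ε }

E: nullable alternative(s) E → X; FOLLOW(E) = { $ }
  E → / ): FIRST \ {ε} = { '/' } — disjoint from FOLLOW(E)
  E → X: FIRST \ {ε} = { ')' } — this is the only nullable alternative, skip

X: nullable alternative(s) X → ε; FOLLOW(X) = { $, ')', 'b', 'f' }
  X → ) S L: FIRST \ {ε} = { ')' } — overlaps FOLLOW(X) on { ')' }: CONFLICT
  X → ε: FIRST \ {ε} = { } — this is the only nullable alternative, skip

L, S have no nullable alternative, so no FIRST/FOLLOW check is needed there.

So the grammar has 1 FIRST/FOLLOW conflict (marked CONFLICT above).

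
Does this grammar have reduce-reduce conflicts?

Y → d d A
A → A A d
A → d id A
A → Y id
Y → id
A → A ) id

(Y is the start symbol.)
No reduce-reduce conflicts

A reduce-reduce conflict occurs when an LR(0) state has two complete items [A → α .] and [B → β .] — both call for a reduction, and with no lookahead the parser cannot choose between them.

Augment with Y' → Y and build the canonical LR(0) collection (I0 = CLOSURE({[Y' → . Y]}), then GOTO on every symbol after a dot until no new states appear). It has 15 states:
  I0: { [Y → . d d A], [Y → . id], [Y' → . Y] }  — shift
  I1: { [Y' → Y .] }  — accept
  I2: { [Y → d . d A] }  — shift
  I3: { [Y → id .] }  — reduce
  I4: { [A → . A ) id], [A → . A A d], [A → . Y id], [A → . d id A], [Y → . d d A], [Y → . id], [Y → d d . A] }  — shift
  I5: { [A → . A ) id], [A → . A A d], [A → . Y id], [A → . d id A], [A → A . ) id], [A → A . A d], [Y → . d d A], [Y → . id], [Y → d d A .] }  — shift, reduce
  I6: { [A → Y . id] }  — shift
  I7: { [A → d . id A], [Y → d . d A] }  — shift
  I8: { [A → . A ) id], [A → . A A d], [A → . Y id], [A → . d id A], [A → d id . A], [Y → . d d A], [Y → . id] }  — shift
  I9: { [A → . A ) id], [A → . A A d], [A → . Y id], [A → . d id A], [A → A . ) id], [A → A . A d], [A → d id A .], [Y → . d d A], [Y → . id] }  — shift, reduce
  I10: { [A → A ) . id] }  — shift
  I11: { [A → . A ) id], [A → . A A d], [A → . Y id], [A → . d id A], [A → A . ) id], [A → A . A d], [A → A A . d], [Y → . d d A], [Y → . id] }  — shift
  I12: { [A → A A d .], [A → d . id A], [Y → d . d A] }  — shift, reduce
  I13: { [A → A ) id .] }  — reduce
  I14: { [A → Y id .] }  — reduce

No state contains more than one complete item.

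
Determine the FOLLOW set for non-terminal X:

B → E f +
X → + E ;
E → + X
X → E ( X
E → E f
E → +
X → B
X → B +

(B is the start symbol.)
To compute FOLLOW(X), find every occurrence of X on a right-hand side N → α X β: add FIRST(β) \ {ε}, and if β is empty or nullable also add FOLLOW(N). Iterate to a fixed point.

In E → + X: X is at the end, add FOLLOW(E)
In X → E ( X: X is at the end; this adds FOLLOW(X) to itself — nothing new

The FOLLOW sets referred to above (computed the same way, to a fixed point):
  FOLLOW(E) = { '(', ';', 'f' }

Taking the union: FOLLOW(X) = { '(', ';', 'f' }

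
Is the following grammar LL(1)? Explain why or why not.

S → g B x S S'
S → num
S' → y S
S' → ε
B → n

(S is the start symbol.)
A grammar is LL(1) if for each non-terminal N with multiple productions, the predict sets of those productions are pairwise disjoint, where PREDICT(N → α) = (FIRST(α) \ {ε}) ∪ (FOLLOW(N) if α ⇒* ε).

Relevant sets:
  FOLLOW(S') = { $, 'y' }

For S:
  PREDICT(S → g B x S S') = { 'g' }
  PREDICT(S → num) = { 'num' }
For S':
  PREDICT(S' → y S) = { 'y' }
  PREDICT(S' → ε) = { $, 'y' }
B has a single production, so nothing to check there.

Conflict found: Predict set conflict for S': { 'y' }
The grammar is NOT LL(1).

Answer: No. Predict set conflict for S': { 'y' }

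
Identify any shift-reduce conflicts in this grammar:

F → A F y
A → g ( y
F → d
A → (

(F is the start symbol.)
No shift-reduce conflicts

A shift-reduce conflict occurs when an LR(0) state has both:
  - a complete (reduce) item [A → α .] (dot at the end), and
  - a shift item [B → β . c γ] (dot before a terminal).

Augment with F' → F and build the canonical LR(0) collection (I0 = CLOSURE({[F' → . F]}), then GOTO on every symbol after a dot until no new states appear). It has 10 states:
  I0: { [A → . (], [A → . g ( y], [F → . A F y], [F → . d], [F' → . F] }  — shift
  I1: { [A → ( .] }  — reduce
  I2: { [A → . (], [A → . g ( y], [F → . A F y], [F → . d], [F → A . F y] }  — shift
  I3: { [F' → F .] }  — accept
  I4: { [F → d .] }  — reduce
  I5: { [A → g . ( y] }  — shift
  I6: { [A → g ( . y] }  — shift
  I7: { [A → g ( y .] }  — reduce
  I8: { [F → A F . y] }  — shift
  I9: { [F → A F y .] }  — reduce

No state contains both a complete item and a shift item.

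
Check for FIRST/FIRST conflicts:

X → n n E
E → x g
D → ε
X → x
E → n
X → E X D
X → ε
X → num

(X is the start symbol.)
Yes. X → n n E / X → E X D on { 'n' }; X → x / X → E X D on { 'x' }

FIRST sets of the non-terminals at (or reachable through a nullable prefix from) the front of some alternative:
  FIRST(E) = { 'n', 'x' }

Productions for X:
  X → n n E: FIRST = { 'n' }
  X → x: FIRST = { 'x' }
  X → E X D: FIRST = { 'n', 'x' }
  X → ε: FIRST = { ε }
  X → num: FIRST = { 'num' }
Productions for E:
  E → x g: FIRST = { 'x' }
  E → n: FIRST = { 'n' }
D has only one production, so no FIRST/FIRST conflict is possible there.

Conflict for X: X → n n E and X → E X D
  Overlap: { 'n' }
Conflict for X: X → x and X → E X D
  Overlap: { 'x' }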